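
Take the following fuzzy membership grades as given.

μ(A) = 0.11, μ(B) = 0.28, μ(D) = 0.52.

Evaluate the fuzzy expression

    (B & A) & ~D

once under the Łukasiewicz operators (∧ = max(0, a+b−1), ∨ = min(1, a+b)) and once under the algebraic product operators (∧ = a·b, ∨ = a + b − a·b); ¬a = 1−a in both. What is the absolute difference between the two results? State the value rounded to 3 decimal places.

Under Łukasiewicz:
  B & A = max(0, a+b−1) on (0.28, 0.11) = 0.00
  ~D = 1 − 0.52 = 0.48
  (B & A) & ~D = max(0, a+b−1) on (0.00, 0.48) = 0.00
  → value = 0.0000
Under algebraic product:
  B & A = a·b on (0.2800, 0.1100) = 0.0308
  ~D = 1 − 0.5200 = 0.4800
  (B & A) & ~D = a·b on (0.0308, 0.4800) = 0.0148
  → value = 0.0148
|0.0000 − 0.0148| = 0.015

0.015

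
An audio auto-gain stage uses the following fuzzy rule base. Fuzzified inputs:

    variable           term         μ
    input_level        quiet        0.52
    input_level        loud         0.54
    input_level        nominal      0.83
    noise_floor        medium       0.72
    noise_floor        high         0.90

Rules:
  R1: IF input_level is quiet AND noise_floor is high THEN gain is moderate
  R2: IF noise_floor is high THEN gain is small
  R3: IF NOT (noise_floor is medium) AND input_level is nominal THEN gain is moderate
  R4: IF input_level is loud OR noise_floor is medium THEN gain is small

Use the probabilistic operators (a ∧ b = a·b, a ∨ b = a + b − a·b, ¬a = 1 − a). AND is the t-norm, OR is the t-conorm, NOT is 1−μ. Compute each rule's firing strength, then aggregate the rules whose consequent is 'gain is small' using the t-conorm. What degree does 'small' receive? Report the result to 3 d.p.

0.987

R1: quiet=0.52, high=0.90; AND[a·b] → w = 0.4680
R2: high=0.90 → w = 0.9000
R3: ¬medium=1−0.72=0.28, nominal=0.83; AND[a·b] → w = 0.2324
R4: loud=0.54, medium=0.72; OR[a + b − a·b] → w = 0.8712
Rules with consequent 'small': {R2, R4} → strengths 0.9000, 0.8712
Aggregate via t-conorm [a + b − a·b]: 0.9871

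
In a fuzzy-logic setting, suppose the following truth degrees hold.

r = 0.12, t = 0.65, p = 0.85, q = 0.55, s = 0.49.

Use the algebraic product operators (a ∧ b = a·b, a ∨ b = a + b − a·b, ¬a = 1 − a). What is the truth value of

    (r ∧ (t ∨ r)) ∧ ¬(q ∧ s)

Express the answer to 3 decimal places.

0.061

t ∨ r = a + b − a·b on (0.6500, 0.1200) = 0.6920
r ∧ (t ∨ r) = a·b on (0.1200, 0.6920) = 0.0830
q ∧ s = a·b on (0.5500, 0.4900) = 0.2695
¬(q ∧ s) = 1 − 0.2695 = 0.7305
(r ∧ (t ∨ r)) ∧ ¬(q ∧ s) = a·b on (0.0830, 0.7305) = 0.0607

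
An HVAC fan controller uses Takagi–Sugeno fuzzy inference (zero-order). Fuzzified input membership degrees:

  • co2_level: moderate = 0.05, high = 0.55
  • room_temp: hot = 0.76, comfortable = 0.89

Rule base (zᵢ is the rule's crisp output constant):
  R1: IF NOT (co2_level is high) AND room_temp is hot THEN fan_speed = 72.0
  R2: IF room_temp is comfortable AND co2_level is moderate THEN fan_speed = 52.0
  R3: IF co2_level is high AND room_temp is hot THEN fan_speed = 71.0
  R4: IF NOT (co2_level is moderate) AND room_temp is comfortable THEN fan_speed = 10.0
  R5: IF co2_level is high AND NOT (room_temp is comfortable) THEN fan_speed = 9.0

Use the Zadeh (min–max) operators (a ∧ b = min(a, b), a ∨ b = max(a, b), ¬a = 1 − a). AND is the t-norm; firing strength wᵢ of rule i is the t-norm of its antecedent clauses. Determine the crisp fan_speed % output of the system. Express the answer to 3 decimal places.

R1 (z=72.0): ¬high=1−0.55=0.45, hot=0.76; AND[min(a, b)] → w = 0.45
R2 (z=52.0): comfortable=0.89, moderate=0.05; AND[min(a, b)] → w = 0.05
R3 (z=71.0): high=0.55, hot=0.76; AND[min(a, b)] → w = 0.55
R4 (z=10.0): ¬moderate=1−0.05=0.95, comfortable=0.89; AND[min(a, b)] → w = 0.89
R5 (z=9.0): high=0.55, ¬comfortable=1−0.89=0.11; AND[min(a, b)] → w = 0.11
Weighted average = (0.45·72.0 + 0.05·52.0 + 0.55·71.0 + 0.89·10.0 + 0.11·9.0) / (0.45 + 0.05 + 0.55 + 0.89 + 0.11)
  = 83.9400 / 2.0500 = 40.946

40.946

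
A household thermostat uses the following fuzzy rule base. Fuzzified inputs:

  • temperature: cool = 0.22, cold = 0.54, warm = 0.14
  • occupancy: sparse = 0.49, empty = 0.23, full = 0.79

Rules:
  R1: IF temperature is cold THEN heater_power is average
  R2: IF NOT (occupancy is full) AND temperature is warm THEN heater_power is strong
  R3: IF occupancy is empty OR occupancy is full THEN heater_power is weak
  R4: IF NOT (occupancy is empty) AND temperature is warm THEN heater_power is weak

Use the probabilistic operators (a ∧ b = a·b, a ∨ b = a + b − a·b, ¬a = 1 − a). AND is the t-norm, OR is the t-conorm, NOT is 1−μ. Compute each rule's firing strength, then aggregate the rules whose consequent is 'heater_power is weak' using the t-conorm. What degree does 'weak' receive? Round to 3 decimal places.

0.856

R1: cold=0.54 → w = 0.5400
R2: ¬full=1−0.79=0.21, warm=0.14; AND[a·b] → w = 0.0294
R3: empty=0.23, full=0.79; OR[a + b − a·b] → w = 0.8383
R4: ¬empty=1−0.23=0.77, warm=0.14; AND[a·b] → w = 0.1078
Rules with consequent 'weak': {R3, R4} → strengths 0.8383, 0.1078
Aggregate via t-conorm [a + b − a·b]: 0.8557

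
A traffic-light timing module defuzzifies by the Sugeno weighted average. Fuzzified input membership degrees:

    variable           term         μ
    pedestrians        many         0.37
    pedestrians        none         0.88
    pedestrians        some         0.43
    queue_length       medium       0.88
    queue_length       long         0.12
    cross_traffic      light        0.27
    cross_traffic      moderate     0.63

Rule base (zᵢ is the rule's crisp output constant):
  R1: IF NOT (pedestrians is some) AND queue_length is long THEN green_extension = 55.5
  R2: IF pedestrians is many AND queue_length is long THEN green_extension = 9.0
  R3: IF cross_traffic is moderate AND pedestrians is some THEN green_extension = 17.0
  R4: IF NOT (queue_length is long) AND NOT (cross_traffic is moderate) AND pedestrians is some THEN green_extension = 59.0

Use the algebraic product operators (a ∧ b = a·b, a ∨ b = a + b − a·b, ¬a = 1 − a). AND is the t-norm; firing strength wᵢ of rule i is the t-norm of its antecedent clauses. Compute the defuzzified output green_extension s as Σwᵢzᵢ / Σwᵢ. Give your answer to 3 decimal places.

R1 (z=55.5): ¬some=1−0.43=0.57, long=0.12; AND[a·b] → w = 0.0684
R2 (z=9.0): many=0.37, long=0.12; AND[a·b] → w = 0.0444
R3 (z=17.0): moderate=0.63, some=0.43; AND[a·b] → w = 0.2709
R4 (z=59.0): ¬long=1−0.12=0.88, ¬moderate=1−0.63=0.37, some=0.43; AND[a·b] → w = 0.1400
Weighted average = (0.0684·55.5 + 0.0444·9.0 + 0.2709·17.0 + 0.1400·59.0) / (0.0684 + 0.0444 + 0.2709 + 0.1400)
  = 17.0616 / 0.5237 = 32.578

32.578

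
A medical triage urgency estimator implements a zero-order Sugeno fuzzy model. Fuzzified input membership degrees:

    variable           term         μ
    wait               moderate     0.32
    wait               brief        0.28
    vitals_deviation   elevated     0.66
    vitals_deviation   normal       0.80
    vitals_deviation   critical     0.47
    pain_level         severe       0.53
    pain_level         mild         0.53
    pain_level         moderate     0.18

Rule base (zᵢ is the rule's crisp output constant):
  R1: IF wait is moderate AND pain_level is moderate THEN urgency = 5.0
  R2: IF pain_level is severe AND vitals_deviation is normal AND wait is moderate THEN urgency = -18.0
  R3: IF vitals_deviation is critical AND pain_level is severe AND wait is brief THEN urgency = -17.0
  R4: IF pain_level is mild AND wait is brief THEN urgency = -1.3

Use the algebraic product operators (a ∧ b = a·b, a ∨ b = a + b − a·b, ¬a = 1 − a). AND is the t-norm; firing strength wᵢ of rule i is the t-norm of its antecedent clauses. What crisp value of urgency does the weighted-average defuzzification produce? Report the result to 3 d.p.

-8.587

R1 (z=5.0): moderate=0.32, moderate=0.18; AND[a·b] → w = 0.0576
R2 (z=-18.0): severe=0.53, normal=0.80, moderate=0.32; AND[a·b] → w = 0.1357
R3 (z=-17.0): critical=0.47, severe=0.53, brief=0.28; AND[a·b] → w = 0.0697
R4 (z=-1.3): mild=0.53, brief=0.28; AND[a·b] → w = 0.1484
Weighted average = (0.0576·5.0 + 0.1357·-18.0 + 0.0697·-17.0 + 0.1484·-1.3) / (0.0576 + 0.1357 + 0.0697 + 0.1484)
  = -3.5329 / 0.4114 = -8.587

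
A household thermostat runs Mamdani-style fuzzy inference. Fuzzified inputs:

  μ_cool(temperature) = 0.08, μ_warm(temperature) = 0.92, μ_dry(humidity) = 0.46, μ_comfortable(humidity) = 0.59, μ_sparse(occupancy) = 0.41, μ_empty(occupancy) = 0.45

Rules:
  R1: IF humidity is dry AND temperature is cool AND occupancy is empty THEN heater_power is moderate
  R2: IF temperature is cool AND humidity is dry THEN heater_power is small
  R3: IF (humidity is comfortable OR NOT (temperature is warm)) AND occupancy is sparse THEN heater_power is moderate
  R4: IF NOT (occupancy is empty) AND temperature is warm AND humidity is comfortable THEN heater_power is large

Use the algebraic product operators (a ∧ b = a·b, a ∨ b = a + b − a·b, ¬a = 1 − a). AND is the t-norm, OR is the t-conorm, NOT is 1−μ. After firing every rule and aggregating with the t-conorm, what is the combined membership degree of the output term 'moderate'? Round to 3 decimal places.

0.268

R1: dry=0.46, cool=0.08, empty=0.45; AND[a·b] → w = 0.0166
R2: cool=0.08, dry=0.46; AND[a·b] → w = 0.0368
R3: (comfortable=0.59 OR ¬warm=1−0.92=0.08) = 0.6228; AND[a·b] with sparse=0.41 → w = 0.2553
R4: ¬empty=1−0.45=0.55, warm=0.92, comfortable=0.59; AND[a·b] → w = 0.2985
Rules with consequent 'moderate': {R1, R3} → strengths 0.0166, 0.2553
Aggregate via t-conorm [a + b − a·b]: 0.2677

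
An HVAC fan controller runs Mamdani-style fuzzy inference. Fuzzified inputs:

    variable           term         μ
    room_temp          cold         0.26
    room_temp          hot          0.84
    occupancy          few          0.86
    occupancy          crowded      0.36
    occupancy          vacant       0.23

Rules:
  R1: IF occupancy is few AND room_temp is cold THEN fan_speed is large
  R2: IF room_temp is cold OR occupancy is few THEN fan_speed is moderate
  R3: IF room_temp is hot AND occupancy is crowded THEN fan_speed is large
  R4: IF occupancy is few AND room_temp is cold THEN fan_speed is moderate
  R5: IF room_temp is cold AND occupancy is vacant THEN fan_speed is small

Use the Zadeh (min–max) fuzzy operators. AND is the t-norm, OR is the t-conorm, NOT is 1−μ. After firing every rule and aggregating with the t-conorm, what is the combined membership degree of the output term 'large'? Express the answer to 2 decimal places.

R1: few=0.86, cold=0.26; AND[min(a, b)] → w = 0.26
R2: cold=0.26, few=0.86; OR[max(a, b)] → w = 0.86
R3: hot=0.84, crowded=0.36; AND[min(a, b)] → w = 0.36
R4: few=0.86, cold=0.26; AND[min(a, b)] → w = 0.26
R5: cold=0.26, vacant=0.23; AND[min(a, b)] → w = 0.23
Rules with consequent 'large': {R1, R3} → strengths 0.26, 0.36
Aggregate via t-conorm [max(a, b)]: 0.36

0.36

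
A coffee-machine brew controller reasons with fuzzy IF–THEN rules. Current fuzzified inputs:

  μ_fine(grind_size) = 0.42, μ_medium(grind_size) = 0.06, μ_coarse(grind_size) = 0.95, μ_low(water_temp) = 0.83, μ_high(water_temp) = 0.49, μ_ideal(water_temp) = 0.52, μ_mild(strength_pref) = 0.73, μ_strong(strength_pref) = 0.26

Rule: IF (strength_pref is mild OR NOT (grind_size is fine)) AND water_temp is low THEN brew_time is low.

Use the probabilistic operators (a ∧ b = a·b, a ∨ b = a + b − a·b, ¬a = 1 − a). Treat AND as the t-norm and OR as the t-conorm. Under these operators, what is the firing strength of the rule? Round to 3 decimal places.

firing strength: (mild=0.73 OR ¬fine=1−0.42=0.58) = 0.8866; AND[a·b] with low=0.83 → w = 0.7359

0.736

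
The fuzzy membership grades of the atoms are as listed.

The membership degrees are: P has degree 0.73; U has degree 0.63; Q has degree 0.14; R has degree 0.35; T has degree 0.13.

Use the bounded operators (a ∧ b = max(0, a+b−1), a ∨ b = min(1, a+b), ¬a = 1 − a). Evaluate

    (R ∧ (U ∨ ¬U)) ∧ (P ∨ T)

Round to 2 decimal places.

0.21

¬U = 1 − 0.63 = 0.37
U ∨ ¬U = min(1, a+b) on (0.63, 0.37) = 1.00
R ∧ (U ∨ ¬U) = max(0, a+b−1) on (0.35, 1.00) = 0.35
P ∨ T = min(1, a+b) on (0.73, 0.13) = 0.86
(R ∧ (U ∨ ¬U)) ∧ (P ∨ T) = max(0, a+b−1) on (0.35, 0.86) = 0.21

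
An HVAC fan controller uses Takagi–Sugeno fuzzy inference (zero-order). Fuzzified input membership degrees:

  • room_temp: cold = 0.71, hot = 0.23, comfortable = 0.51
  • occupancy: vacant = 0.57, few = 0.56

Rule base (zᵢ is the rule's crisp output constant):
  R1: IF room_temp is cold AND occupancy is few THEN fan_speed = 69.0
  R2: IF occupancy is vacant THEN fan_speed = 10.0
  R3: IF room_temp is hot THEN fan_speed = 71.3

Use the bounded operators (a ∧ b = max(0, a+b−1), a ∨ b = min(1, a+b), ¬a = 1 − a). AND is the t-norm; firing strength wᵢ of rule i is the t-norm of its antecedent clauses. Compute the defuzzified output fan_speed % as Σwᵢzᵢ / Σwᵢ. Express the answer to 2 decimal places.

38.06

R1 (z=69.0): cold=0.71, few=0.56; AND[max(0, a+b−1)] → w = 0.27
R2 (z=10.0): vacant=0.57 → w = 0.57
R3 (z=71.3): hot=0.23 → w = 0.23
Weighted average = (0.27·69.0 + 0.57·10.0 + 0.23·71.3) / (0.27 + 0.57 + 0.23)
  = 40.7290 / 1.0700 = 38.06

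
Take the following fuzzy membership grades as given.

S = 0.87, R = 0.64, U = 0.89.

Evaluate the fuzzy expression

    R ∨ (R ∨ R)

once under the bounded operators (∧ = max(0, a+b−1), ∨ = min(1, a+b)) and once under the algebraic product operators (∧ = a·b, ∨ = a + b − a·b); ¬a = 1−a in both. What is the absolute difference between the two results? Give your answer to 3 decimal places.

0.047

Under bounded:
  R ∨ R = min(1, a+b) on (0.64, 0.64) = 1.00
  R ∨ (R ∨ R) = min(1, a+b) on (0.64, 1.00) = 1.00
  → value = 1.0000
Under algebraic product:
  R ∨ R = a + b − a·b on (0.6400, 0.6400) = 0.8704
  R ∨ (R ∨ R) = a + b − a·b on (0.6400, 0.8704) = 0.9533
  → value = 0.9533
|1.0000 − 0.9533| = 0.047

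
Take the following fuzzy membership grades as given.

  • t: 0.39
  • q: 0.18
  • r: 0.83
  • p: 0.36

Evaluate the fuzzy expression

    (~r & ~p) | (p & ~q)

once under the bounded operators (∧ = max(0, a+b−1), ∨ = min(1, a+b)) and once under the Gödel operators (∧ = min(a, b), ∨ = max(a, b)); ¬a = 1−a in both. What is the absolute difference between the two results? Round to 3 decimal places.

0.180

Under bounded:
  ~r = 1 − 0.83 = 0.17
  ~p = 1 − 0.36 = 0.64
  ~r & ~p = max(0, a+b−1) on (0.17, 0.64) = 0.00
  ~q = 1 − 0.18 = 0.82
  p & ~q = max(0, a+b−1) on (0.36, 0.82) = 0.18
  (~r & ~p) | (p & ~q) = min(1, a+b) on (0.00, 0.18) = 0.18
  → value = 0.1800
Under Gödel:
  ~r = 1 − 0.83 = 0.17
  ~p = 1 − 0.36 = 0.64
  ~r & ~p = min(a, b) on (0.17, 0.64) = 0.17
  ~q = 1 − 0.18 = 0.82
  p & ~q = min(a, b) on (0.36, 0.82) = 0.36
  (~r & ~p) | (p & ~q) = max(a, b) on (0.17, 0.36) = 0.36
  → value = 0.3600
|0.1800 − 0.3600| = 0.180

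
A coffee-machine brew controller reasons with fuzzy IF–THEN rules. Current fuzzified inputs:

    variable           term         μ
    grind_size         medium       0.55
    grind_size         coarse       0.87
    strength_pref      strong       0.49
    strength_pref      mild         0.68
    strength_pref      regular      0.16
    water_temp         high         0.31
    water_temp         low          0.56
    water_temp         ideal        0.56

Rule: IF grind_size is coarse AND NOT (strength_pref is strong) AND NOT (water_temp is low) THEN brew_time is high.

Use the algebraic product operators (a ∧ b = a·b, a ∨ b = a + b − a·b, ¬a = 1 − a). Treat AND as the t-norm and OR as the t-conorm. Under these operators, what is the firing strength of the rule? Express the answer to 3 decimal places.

firing strength: coarse=0.87, ¬strong=1−0.49=0.51, ¬low=1−0.56=0.44; AND[a·b] → w = 0.1952

0.195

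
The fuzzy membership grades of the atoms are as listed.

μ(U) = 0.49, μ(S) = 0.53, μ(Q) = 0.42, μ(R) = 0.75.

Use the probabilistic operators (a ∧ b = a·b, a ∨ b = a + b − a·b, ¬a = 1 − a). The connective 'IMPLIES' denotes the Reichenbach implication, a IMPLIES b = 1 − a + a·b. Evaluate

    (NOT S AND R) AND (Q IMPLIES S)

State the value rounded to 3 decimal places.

0.283

NOT S = 1 − 0.5300 = 0.4700
NOT S AND R = a·b on (0.4700, 0.7500) = 0.3525
Q IMPLIES S  [Reichenbach: 1 − a + a·b] with a=0.4200, b=0.5300 → 0.8026
(NOT S AND R) AND (Q IMPLIES S) = a·b on (0.3525, 0.8026) = 0.2829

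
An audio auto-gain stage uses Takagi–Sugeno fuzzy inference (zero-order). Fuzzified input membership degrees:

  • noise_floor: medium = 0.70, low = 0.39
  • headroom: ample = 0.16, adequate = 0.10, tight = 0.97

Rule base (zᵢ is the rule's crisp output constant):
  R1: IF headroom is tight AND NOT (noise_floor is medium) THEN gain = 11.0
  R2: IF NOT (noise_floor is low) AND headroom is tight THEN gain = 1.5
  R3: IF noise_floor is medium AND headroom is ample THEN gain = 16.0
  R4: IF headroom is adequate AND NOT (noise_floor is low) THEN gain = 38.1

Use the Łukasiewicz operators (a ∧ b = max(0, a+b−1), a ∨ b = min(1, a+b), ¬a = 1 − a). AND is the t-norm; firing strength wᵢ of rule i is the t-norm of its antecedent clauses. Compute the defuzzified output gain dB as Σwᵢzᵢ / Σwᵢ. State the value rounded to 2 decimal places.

4.52

R1 (z=11.0): tight=0.97, ¬medium=1−0.70=0.30; AND[max(0, a+b−1)] → w = 0.27
R2 (z=1.5): ¬low=1−0.39=0.61, tight=0.97; AND[max(0, a+b−1)] → w = 0.58
R3 (z=16.0): medium=0.70, ample=0.16; AND[max(0, a+b−1)] → w = 0.00
R4 (z=38.1): adequate=0.10, ¬low=1−0.39=0.61; AND[max(0, a+b−1)] → w = 0.00
Weighted average = (0.27·11.0 + 0.58·1.5 + 0.00·16.0 + 0.00·38.1) / (0.27 + 0.58 + 0.00 + 0.00)
  = 3.8400 / 0.8500 = 4.52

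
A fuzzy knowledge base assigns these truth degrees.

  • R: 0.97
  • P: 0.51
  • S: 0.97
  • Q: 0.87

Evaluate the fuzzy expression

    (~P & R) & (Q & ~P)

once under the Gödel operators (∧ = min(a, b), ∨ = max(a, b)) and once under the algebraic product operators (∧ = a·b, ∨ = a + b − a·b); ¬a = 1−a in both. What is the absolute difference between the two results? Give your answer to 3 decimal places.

Under Gödel:
  ~P = 1 − 0.51 = 0.49
  ~P & R = min(a, b) on (0.49, 0.97) = 0.49
  ~P = 1 − 0.51 = 0.49
  Q & ~P = min(a, b) on (0.87, 0.49) = 0.49
  (~P & R) & (Q & ~P) = min(a, b) on (0.49, 0.49) = 0.49
  → value = 0.4900
Under algebraic product:
  ~P = 1 − 0.5100 = 0.4900
  ~P & R = a·b on (0.4900, 0.9700) = 0.4753
  ~P = 1 − 0.5100 = 0.4900
  Q & ~P = a·b on (0.8700, 0.4900) = 0.4263
  (~P & R) & (Q & ~P) = a·b on (0.4753, 0.4263) = 0.2026
  → value = 0.2026
|0.4900 − 0.2026| = 0.287

0.287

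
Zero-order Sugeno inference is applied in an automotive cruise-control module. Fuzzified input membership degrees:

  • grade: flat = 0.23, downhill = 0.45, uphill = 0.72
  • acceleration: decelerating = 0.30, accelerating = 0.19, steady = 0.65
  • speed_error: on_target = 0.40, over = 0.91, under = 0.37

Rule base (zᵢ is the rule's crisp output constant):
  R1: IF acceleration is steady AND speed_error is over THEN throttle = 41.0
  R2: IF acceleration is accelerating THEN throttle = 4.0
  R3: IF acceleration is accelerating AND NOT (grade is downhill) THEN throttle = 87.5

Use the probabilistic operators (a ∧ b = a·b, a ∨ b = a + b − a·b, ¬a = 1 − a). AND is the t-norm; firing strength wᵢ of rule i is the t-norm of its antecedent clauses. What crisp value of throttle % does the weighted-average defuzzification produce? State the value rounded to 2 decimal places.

38.55

R1 (z=41.0): steady=0.65, over=0.91; AND[a·b] → w = 0.5915
R2 (z=4.0): accelerating=0.19 → w = 0.1900
R3 (z=87.5): accelerating=0.19, ¬downhill=1−0.45=0.55; AND[a·b] → w = 0.1045
Weighted average = (0.5915·41.0 + 0.1900·4.0 + 0.1045·87.5) / (0.5915 + 0.1900 + 0.1045)
  = 34.1553 / 0.8860 = 38.55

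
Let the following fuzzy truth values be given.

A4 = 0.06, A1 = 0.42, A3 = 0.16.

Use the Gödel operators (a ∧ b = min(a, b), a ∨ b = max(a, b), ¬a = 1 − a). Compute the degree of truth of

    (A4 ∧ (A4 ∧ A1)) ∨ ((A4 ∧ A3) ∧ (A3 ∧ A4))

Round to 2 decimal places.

A4 ∧ A1 = min(a, b) on (0.06, 0.42) = 0.06
A4 ∧ (A4 ∧ A1) = min(a, b) on (0.06, 0.06) = 0.06
A4 ∧ A3 = min(a, b) on (0.06, 0.16) = 0.06
A3 ∧ A4 = min(a, b) on (0.16, 0.06) = 0.06
(A4 ∧ A3) ∧ (A3 ∧ A4) = min(a, b) on (0.06, 0.06) = 0.06
(A4 ∧ (A4 ∧ A1)) ∨ ((A4 ∧ A3) ∧ (A3 ∧ A4)) = max(a, b) on (0.06, 0.06) = 0.06

0.06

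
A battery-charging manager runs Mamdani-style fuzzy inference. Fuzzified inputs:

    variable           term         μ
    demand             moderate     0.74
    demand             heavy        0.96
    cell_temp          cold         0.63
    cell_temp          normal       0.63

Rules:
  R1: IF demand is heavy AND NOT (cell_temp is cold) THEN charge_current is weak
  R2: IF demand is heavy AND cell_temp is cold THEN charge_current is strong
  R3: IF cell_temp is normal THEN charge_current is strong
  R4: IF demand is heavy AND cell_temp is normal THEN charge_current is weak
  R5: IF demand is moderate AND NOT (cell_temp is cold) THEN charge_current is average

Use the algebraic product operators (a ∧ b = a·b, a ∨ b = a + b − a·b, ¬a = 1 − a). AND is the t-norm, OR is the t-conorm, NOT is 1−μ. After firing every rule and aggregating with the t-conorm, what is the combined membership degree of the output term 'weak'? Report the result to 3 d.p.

0.745

R1: heavy=0.96, ¬cold=1−0.63=0.37; AND[a·b] → w = 0.3552
R2: heavy=0.96, cold=0.63; AND[a·b] → w = 0.6048
R3: normal=0.63 → w = 0.6300
R4: heavy=0.96, normal=0.63; AND[a·b] → w = 0.6048
R5: moderate=0.74, ¬cold=1−0.63=0.37; AND[a·b] → w = 0.2738
Rules with consequent 'weak': {R1, R4} → strengths 0.3552, 0.6048
Aggregate via t-conorm [a + b − a·b]: 0.7452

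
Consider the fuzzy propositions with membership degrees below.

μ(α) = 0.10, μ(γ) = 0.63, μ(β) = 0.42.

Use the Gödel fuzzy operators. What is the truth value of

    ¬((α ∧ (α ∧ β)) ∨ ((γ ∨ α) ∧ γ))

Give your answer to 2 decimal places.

α ∧ β = min(a, b) on (0.10, 0.42) = 0.10
α ∧ (α ∧ β) = min(a, b) on (0.10, 0.10) = 0.10
γ ∨ α = max(a, b) on (0.63, 0.10) = 0.63
(γ ∨ α) ∧ γ = min(a, b) on (0.63, 0.63) = 0.63
(α ∧ (α ∧ β)) ∨ ((γ ∨ α) ∧ γ) = max(a, b) on (0.10, 0.63) = 0.63
¬((α ∧ (α ∧ β)) ∨ ((γ ∨ α) ∧ γ)) = 1 − 0.63 = 0.37

0.37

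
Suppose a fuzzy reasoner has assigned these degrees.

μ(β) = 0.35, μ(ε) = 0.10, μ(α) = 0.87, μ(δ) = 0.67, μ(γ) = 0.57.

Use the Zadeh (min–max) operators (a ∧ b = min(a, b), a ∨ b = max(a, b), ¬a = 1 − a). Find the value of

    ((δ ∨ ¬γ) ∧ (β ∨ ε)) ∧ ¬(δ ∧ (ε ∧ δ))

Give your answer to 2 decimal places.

¬γ = 1 − 0.57 = 0.43
δ ∨ ¬γ = max(a, b) on (0.67, 0.43) = 0.67
β ∨ ε = max(a, b) on (0.35, 0.10) = 0.35
(δ ∨ ¬γ) ∧ (β ∨ ε) = min(a, b) on (0.67, 0.35) = 0.35
ε ∧ δ = min(a, b) on (0.10, 0.67) = 0.10
δ ∧ (ε ∧ δ) = min(a, b) on (0.67, 0.10) = 0.10
¬(δ ∧ (ε ∧ δ)) = 1 − 0.10 = 0.90
((δ ∨ ¬γ) ∧ (β ∨ ε)) ∧ ¬(δ ∧ (ε ∧ δ)) = min(a, b) on (0.35, 0.90) = 0.35

0.35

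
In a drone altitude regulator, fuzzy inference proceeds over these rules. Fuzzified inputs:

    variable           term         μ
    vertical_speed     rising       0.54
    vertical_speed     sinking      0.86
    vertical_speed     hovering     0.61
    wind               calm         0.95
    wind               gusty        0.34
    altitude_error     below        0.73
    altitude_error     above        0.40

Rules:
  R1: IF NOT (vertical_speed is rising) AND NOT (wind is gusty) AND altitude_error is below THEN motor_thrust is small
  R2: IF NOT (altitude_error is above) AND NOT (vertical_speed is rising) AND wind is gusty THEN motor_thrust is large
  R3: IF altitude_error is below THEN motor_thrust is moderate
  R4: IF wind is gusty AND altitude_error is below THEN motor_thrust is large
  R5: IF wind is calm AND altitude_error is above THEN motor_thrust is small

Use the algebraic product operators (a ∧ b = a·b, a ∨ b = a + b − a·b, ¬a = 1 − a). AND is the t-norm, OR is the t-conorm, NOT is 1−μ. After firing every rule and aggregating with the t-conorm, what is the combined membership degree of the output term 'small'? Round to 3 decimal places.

R1: ¬rising=1−0.54=0.46, ¬gusty=1−0.34=0.66, below=0.73; AND[a·b] → w = 0.2216
R2: ¬above=1−0.40=0.60, ¬rising=1−0.54=0.46, gusty=0.34; AND[a·b] → w = 0.0938
R3: below=0.73 → w = 0.7300
R4: gusty=0.34, below=0.73; AND[a·b] → w = 0.2482
R5: calm=0.95, above=0.40; AND[a·b] → w = 0.3800
Rules with consequent 'small': {R1, R5} → strengths 0.2216, 0.3800
Aggregate via t-conorm [a + b − a·b]: 0.5174

0.517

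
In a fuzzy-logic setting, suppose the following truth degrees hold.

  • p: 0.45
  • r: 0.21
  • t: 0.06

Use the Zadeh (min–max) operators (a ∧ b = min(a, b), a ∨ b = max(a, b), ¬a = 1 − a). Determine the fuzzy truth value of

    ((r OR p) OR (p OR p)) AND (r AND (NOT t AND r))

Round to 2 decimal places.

r OR p = max(a, b) on (0.21, 0.45) = 0.45
p OR p = max(a, b) on (0.45, 0.45) = 0.45
(r OR p) OR (p OR p) = max(a, b) on (0.45, 0.45) = 0.45
NOT t = 1 − 0.06 = 0.94
NOT t AND r = min(a, b) on (0.94, 0.21) = 0.21
r AND (NOT t AND r) = min(a, b) on (0.21, 0.21) = 0.21
((r OR p) OR (p OR p)) AND (r AND (NOT t AND r)) = min(a, b) on (0.45, 0.21) = 0.21

0.21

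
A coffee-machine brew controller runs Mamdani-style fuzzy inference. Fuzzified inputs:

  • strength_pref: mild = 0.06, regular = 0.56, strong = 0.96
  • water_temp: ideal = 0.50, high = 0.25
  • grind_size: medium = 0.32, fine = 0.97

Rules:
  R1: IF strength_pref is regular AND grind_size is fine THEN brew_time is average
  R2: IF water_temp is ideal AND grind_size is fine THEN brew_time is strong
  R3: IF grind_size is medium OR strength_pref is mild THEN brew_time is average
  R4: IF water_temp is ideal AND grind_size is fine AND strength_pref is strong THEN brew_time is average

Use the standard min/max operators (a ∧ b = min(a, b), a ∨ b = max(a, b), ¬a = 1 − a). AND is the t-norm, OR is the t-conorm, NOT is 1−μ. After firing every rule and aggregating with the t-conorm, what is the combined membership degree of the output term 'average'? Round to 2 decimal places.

R1: regular=0.56, fine=0.97; AND[min(a, b)] → w = 0.56
R2: ideal=0.50, fine=0.97; AND[min(a, b)] → w = 0.50
R3: medium=0.32, mild=0.06; OR[max(a, b)] → w = 0.32
R4: ideal=0.50, fine=0.97, strong=0.96; AND[min(a, b)] → w = 0.50
Rules with consequent 'average': {R1, R3, R4} → strengths 0.56, 0.32, 0.50
Aggregate via t-conorm [max(a, b)]: 0.56

0.56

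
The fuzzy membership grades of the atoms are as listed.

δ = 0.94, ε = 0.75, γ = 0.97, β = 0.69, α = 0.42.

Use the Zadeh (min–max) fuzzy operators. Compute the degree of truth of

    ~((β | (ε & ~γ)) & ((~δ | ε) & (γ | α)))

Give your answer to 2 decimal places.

~γ = 1 − 0.97 = 0.03
ε & ~γ = min(a, b) on (0.75, 0.03) = 0.03
β | (ε & ~γ) = max(a, b) on (0.69, 0.03) = 0.69
~δ = 1 − 0.94 = 0.06
~δ | ε = max(a, b) on (0.06, 0.75) = 0.75
γ | α = max(a, b) on (0.97, 0.42) = 0.97
(~δ | ε) & (γ | α) = min(a, b) on (0.75, 0.97) = 0.75
(β | (ε & ~γ)) & ((~δ | ε) & (γ | α)) = min(a, b) on (0.69, 0.75) = 0.69
~((β | (ε & ~γ)) & ((~δ | ε) & (γ | α))) = 1 − 0.69 = 0.31

0.31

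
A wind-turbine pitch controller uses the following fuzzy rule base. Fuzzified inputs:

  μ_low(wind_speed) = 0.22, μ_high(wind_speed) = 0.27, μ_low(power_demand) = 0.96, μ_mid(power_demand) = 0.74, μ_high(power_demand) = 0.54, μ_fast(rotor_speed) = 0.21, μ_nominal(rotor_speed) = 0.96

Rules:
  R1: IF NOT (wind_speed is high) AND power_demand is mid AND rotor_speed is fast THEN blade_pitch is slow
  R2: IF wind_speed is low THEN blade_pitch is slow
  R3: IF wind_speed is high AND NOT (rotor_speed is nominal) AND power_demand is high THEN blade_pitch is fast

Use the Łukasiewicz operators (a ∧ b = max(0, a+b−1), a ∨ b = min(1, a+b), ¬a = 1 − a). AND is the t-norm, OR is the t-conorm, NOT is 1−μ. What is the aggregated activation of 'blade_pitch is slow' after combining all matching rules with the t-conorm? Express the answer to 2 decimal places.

0.22

R1: ¬high=1−0.27=0.73, mid=0.74, fast=0.21; AND[max(0, a+b−1)] → w = 0.00
R2: low=0.22 → w = 0.22
R3: high=0.27, ¬nominal=1−0.96=0.04, high=0.54; AND[max(0, a+b−1)] → w = 0.00
Rules with consequent 'slow': {R1, R2} → strengths 0.00, 0.22
Aggregate via t-conorm [min(1, a+b)]: 0.22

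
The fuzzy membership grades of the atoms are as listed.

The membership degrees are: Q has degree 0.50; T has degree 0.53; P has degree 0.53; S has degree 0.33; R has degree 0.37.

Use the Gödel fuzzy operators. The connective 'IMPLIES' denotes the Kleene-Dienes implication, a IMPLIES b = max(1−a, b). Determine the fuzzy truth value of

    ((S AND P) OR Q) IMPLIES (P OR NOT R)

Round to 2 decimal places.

0.63

S AND P = min(a, b) on (0.33, 0.53) = 0.33
(S AND P) OR Q = max(a, b) on (0.33, 0.50) = 0.50
NOT R = 1 − 0.37 = 0.63
P OR NOT R = max(a, b) on (0.53, 0.63) = 0.63
((S AND P) OR Q) IMPLIES (P OR NOT R)  [Kleene-Dienes: max(1−a, b)] with a=0.50, b=0.63 → 0.63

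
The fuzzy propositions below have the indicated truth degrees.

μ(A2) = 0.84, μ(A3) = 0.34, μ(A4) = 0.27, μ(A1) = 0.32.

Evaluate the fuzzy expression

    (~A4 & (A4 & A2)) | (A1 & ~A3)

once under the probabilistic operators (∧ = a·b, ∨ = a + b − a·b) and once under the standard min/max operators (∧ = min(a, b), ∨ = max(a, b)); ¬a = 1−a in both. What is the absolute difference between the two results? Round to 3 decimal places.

0.022

Under probabilistic:
  ~A4 = 1 − 0.2700 = 0.7300
  A4 & A2 = a·b on (0.2700, 0.8400) = 0.2268
  ~A4 & (A4 & A2) = a·b on (0.7300, 0.2268) = 0.1656
  ~A3 = 1 − 0.3400 = 0.6600
  A1 & ~A3 = a·b on (0.3200, 0.6600) = 0.2112
  (~A4 & (A4 & A2)) | (A1 & ~A3) = a + b − a·b on (0.1656, 0.2112) = 0.3418
  → value = 0.3418
Under standard min/max:
  ~A4 = 1 − 0.27 = 0.73
  A4 & A2 = min(a, b) on (0.27, 0.84) = 0.27
  ~A4 & (A4 & A2) = min(a, b) on (0.73, 0.27) = 0.27
  ~A3 = 1 − 0.34 = 0.66
  A1 & ~A3 = min(a, b) on (0.32, 0.66) = 0.32
  (~A4 & (A4 & A2)) | (A1 & ~A3) = max(a, b) on (0.27, 0.32) = 0.32
  → value = 0.3200
|0.3418 − 0.3200| = 0.022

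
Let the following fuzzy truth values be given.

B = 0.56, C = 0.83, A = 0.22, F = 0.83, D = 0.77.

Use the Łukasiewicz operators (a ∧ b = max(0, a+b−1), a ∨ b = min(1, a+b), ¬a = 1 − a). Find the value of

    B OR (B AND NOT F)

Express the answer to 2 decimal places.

NOT F = 1 − 0.83 = 0.17
B AND NOT F = max(0, a+b−1) on (0.56, 0.17) = 0.00
B OR (B AND NOT F) = min(1, a+b) on (0.56, 0.00) = 0.56

0.56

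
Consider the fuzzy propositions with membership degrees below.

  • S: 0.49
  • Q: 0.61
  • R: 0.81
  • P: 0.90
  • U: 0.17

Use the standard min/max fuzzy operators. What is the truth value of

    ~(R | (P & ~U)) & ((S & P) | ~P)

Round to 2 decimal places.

0.17

~U = 1 − 0.17 = 0.83
P & ~U = min(a, b) on (0.90, 0.83) = 0.83
R | (P & ~U) = max(a, b) on (0.81, 0.83) = 0.83
~(R | (P & ~U)) = 1 − 0.83 = 0.17
S & P = min(a, b) on (0.49, 0.90) = 0.49
~P = 1 − 0.90 = 0.10
(S & P) | ~P = max(a, b) on (0.49, 0.10) = 0.49
~(R | (P & ~U)) & ((S & P) | ~P) = min(a, b) on (0.17, 0.49) = 0.17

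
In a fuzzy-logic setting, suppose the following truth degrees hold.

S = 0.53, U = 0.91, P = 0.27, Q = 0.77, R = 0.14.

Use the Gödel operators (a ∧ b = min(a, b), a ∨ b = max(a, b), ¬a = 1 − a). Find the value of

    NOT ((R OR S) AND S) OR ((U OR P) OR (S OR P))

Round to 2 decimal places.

0.91

R OR S = max(a, b) on (0.14, 0.53) = 0.53
(R OR S) AND S = min(a, b) on (0.53, 0.53) = 0.53
NOT ((R OR S) AND S) = 1 − 0.53 = 0.47
U OR P = max(a, b) on (0.91, 0.27) = 0.91
S OR P = max(a, b) on (0.53, 0.27) = 0.53
(U OR P) OR (S OR P) = max(a, b) on (0.91, 0.53) = 0.91
NOT ((R OR S) AND S) OR ((U OR P) OR (S OR P)) = max(a, b) on (0.47, 0.91) = 0.91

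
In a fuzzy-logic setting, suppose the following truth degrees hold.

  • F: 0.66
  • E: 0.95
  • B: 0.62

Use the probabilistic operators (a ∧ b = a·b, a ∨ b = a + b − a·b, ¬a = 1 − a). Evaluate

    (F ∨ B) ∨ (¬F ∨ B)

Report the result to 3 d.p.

0.968

F ∨ B = a + b − a·b on (0.6600, 0.6200) = 0.8708
¬F = 1 − 0.6600 = 0.3400
¬F ∨ B = a + b − a·b on (0.3400, 0.6200) = 0.7492
(F ∨ B) ∨ (¬F ∨ B) = a + b − a·b on (0.8708, 0.7492) = 0.9676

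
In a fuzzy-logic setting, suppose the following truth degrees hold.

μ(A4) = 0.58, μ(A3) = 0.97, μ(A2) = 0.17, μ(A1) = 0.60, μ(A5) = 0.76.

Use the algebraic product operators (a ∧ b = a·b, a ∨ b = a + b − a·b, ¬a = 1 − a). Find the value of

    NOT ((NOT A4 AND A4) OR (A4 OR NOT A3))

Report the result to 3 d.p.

NOT A4 = 1 − 0.5800 = 0.4200
NOT A4 AND A4 = a·b on (0.4200, 0.5800) = 0.2436
NOT A3 = 1 − 0.9700 = 0.0300
A4 OR NOT A3 = a + b − a·b on (0.5800, 0.0300) = 0.5926
(NOT A4 AND A4) OR (A4 OR NOT A3) = a + b − a·b on (0.2436, 0.5926) = 0.6918
NOT ((NOT A4 AND A4) OR (A4 OR NOT A3)) = 1 − 0.6918 = 0.3082

0.308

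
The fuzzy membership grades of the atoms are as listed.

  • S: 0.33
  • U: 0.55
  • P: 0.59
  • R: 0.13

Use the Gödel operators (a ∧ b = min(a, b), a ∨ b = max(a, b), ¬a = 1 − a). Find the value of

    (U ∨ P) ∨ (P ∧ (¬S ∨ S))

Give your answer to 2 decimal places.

U ∨ P = max(a, b) on (0.55, 0.59) = 0.59
¬S = 1 − 0.33 = 0.67
¬S ∨ S = max(a, b) on (0.67, 0.33) = 0.67
P ∧ (¬S ∨ S) = min(a, b) on (0.59, 0.67) = 0.59
(U ∨ P) ∨ (P ∧ (¬S ∨ S)) = max(a, b) on (0.59, 0.59) = 0.59

0.59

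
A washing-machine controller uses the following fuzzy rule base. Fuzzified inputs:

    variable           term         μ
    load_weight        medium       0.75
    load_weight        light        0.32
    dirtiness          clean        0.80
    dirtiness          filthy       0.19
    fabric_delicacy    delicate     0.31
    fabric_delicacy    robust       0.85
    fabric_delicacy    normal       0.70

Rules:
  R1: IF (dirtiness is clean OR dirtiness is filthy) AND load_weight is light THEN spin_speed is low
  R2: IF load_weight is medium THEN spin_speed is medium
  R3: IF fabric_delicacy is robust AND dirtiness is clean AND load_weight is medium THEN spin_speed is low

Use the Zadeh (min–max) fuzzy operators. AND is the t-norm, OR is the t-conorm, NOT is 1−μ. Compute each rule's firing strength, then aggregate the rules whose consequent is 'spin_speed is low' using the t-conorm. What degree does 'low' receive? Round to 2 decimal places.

0.75

R1: (clean=0.80 OR filthy=0.19) = 0.80; AND[min(a, b)] with light=0.32 → w = 0.32
R2: medium=0.75 → w = 0.75
R3: robust=0.85, clean=0.80, medium=0.75; AND[min(a, b)] → w = 0.75
Rules with consequent 'low': {R1, R3} → strengths 0.32, 0.75
Aggregate via t-conorm [max(a, b)]: 0.75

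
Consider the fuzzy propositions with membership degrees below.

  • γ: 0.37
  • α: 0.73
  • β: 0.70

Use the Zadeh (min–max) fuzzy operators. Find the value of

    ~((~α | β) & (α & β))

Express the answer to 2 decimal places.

0.30

~α = 1 − 0.73 = 0.27
~α | β = max(a, b) on (0.27, 0.70) = 0.70
α & β = min(a, b) on (0.73, 0.70) = 0.70
(~α | β) & (α & β) = min(a, b) on (0.70, 0.70) = 0.70
~((~α | β) & (α & β)) = 1 − 0.70 = 0.30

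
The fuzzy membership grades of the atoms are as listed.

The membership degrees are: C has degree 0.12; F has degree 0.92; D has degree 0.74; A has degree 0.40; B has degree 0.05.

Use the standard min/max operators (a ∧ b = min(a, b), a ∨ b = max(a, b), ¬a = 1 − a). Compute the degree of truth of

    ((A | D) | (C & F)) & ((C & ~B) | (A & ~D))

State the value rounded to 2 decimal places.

A | D = max(a, b) on (0.40, 0.74) = 0.74
C & F = min(a, b) on (0.12, 0.92) = 0.12
(A | D) | (C & F) = max(a, b) on (0.74, 0.12) = 0.74
~B = 1 − 0.05 = 0.95
C & ~B = min(a, b) on (0.12, 0.95) = 0.12
~D = 1 − 0.74 = 0.26
A & ~D = min(a, b) on (0.40, 0.26) = 0.26
(C & ~B) | (A & ~D) = max(a, b) on (0.12, 0.26) = 0.26
((A | D) | (C & F)) & ((C & ~B) | (A & ~D)) = min(a, b) on (0.74, 0.26) = 0.26

0.26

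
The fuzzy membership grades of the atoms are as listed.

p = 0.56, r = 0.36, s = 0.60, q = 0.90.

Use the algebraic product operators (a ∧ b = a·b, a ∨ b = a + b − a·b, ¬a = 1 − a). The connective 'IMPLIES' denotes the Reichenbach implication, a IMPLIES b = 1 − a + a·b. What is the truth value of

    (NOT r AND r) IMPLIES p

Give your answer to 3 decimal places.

NOT r = 1 − 0.3600 = 0.6400
NOT r AND r = a·b on (0.6400, 0.3600) = 0.2304
(NOT r AND r) IMPLIES p  [Reichenbach: 1 − a + a·b] with a=0.2304, b=0.5600 → 0.8986

0.899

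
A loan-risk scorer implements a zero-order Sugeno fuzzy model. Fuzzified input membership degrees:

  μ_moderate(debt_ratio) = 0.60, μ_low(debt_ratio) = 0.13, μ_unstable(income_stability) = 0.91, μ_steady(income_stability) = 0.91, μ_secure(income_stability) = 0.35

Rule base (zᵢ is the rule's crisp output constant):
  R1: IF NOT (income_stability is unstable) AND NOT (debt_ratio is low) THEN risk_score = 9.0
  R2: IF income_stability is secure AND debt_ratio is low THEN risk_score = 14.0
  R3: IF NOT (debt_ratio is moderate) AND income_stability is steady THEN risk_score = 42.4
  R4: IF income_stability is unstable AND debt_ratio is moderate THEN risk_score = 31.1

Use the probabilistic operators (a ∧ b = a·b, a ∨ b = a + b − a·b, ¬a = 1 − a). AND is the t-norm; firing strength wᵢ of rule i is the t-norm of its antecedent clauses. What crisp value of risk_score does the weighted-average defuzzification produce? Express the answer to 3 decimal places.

32.652

R1 (z=9.0): ¬unstable=1−0.91=0.09, ¬low=1−0.13=0.87; AND[a·b] → w = 0.0783
R2 (z=14.0): secure=0.35, low=0.13; AND[a·b] → w = 0.0455
R3 (z=42.4): ¬moderate=1−0.60=0.40, steady=0.91; AND[a·b] → w = 0.3640
R4 (z=31.1): unstable=0.91, moderate=0.60; AND[a·b] → w = 0.5460
Weighted average = (0.0783·9.0 + 0.0455·14.0 + 0.3640·42.4 + 0.5460·31.1) / (0.0783 + 0.0455 + 0.3640 + 0.5460)
  = 33.7559 / 1.0338 = 32.652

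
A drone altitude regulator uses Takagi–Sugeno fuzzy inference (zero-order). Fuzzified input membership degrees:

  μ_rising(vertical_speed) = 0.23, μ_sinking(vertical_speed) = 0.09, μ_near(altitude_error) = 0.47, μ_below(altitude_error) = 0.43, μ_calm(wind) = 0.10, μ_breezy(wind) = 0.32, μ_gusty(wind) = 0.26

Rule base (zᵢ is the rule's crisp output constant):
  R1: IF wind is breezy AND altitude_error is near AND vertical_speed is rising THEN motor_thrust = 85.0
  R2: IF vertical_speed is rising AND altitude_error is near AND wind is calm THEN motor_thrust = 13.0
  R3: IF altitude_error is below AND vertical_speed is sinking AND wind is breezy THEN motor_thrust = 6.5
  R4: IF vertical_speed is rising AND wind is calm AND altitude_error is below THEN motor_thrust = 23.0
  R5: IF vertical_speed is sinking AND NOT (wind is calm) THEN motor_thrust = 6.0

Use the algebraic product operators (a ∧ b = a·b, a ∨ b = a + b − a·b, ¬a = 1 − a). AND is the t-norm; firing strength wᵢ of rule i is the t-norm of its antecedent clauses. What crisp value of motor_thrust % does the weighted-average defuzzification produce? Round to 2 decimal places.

R1 (z=85.0): breezy=0.32, near=0.47, rising=0.23; AND[a·b] → w = 0.0346
R2 (z=13.0): rising=0.23, near=0.47, calm=0.10; AND[a·b] → w = 0.0108
R3 (z=6.5): below=0.43, sinking=0.09, breezy=0.32; AND[a·b] → w = 0.0124
R4 (z=23.0): rising=0.23, calm=0.10, below=0.43; AND[a·b] → w = 0.0099
R5 (z=6.0): sinking=0.09, ¬calm=1−0.10=0.90; AND[a·b] → w = 0.0810
Weighted average = (0.0346·85.0 + 0.0108·13.0 + 0.0124·6.5 + 0.0099·23.0 + 0.0810·6.0) / (0.0346 + 0.0108 + 0.0124 + 0.0099 + 0.0810)
  = 3.8748 / 0.1487 = 26.06

26.06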